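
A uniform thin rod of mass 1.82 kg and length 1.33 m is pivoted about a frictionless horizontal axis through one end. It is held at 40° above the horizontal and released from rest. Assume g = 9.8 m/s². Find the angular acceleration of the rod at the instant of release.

About the pivot, I = (1/3)ML² = (1/3)(1.82)(1.33)² = 1.073 kg·m².
The weight acts at the center, a distance L/2 = 0.6650 m from the pivot; τ = Mg(L/2) cos 40° = 9.086 N·m.
α = τ/I = 9.086/1.073 = 8.467 rad/s².
(Equivalently α = (3g/(2L)) cos 40° = 8.467 rad/s².)

α ≈ 8.47 rad/s²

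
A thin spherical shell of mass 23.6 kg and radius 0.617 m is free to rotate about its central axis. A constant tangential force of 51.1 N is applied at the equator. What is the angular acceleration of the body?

I = (2/3)MR² = (2/3)(23.6)(0.617)² = 5.990 kg·m².
τ = F R = (51.1)(0.617) = 31.53 N·m.
Newton's second law for rotation, τ = Iα, gives α = τ/I = 31.53/5.990 = 5.264 rad/s².

α ≈ 5.26 rad/s²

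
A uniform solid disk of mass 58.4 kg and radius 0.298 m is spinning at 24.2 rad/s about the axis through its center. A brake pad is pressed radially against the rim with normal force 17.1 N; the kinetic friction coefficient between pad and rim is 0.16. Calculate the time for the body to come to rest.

I = ½MR² = (1/2)(58.4)(0.298)² = 2.593 kg·m².
Friction force f = μN = (0.16)(17.1) = 2.736 N at the rim; torque magnitude τ = fR = 0.8153 N·m, opposing ω.
|α| = τ/I = 0.8153/2.593 = 0.3144 rad/s² (deceleration).
0 = ω₀ − |α|t ⇒ t = ω₀/|α| = 24.2/0.3144 = 76.97 s.

t ≈ 77.0 s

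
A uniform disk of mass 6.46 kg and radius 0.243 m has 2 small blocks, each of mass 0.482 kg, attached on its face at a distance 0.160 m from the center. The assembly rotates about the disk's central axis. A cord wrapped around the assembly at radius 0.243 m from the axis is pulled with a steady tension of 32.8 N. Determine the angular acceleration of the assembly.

I_disk = ½MR² = ½(6.46)(0.243)² = 0.1907 kg·m².
I_blocks = 2·m·r² = 2(0.482)(0.160)² = 0.02468 kg·m².
Total I = 0.2154 kg·m².
τ = F r = (32.8)(0.243) = 7.970 N·m.
α = τ/I = 7.970/0.2154 = 37.00 rad/s².

α ≈ 37.0 rad/s²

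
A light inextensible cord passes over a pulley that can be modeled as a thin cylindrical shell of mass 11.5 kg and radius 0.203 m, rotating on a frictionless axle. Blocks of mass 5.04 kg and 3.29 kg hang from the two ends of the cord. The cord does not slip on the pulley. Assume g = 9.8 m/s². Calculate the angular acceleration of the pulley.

I = MR² = (11.5)(0.203)² = 0.4739 kg·m².
Heavier block: m₁g − T₁ = m₁a. Lighter block: T₂ − m₂g = m₂a.
Pulley: (T₁ − T₂)R = Iα = I(a/R), so T₁ − T₂ = (I/R²)a = 1·M_p a = 11.50·a.
Adding the three: (m₁ − m₂)g = (m₁ + m₂ + 11.50)a, so a = (5.04 − 3.29)(9.8)/(5.04 + 3.29 + 11.50) = 0.8649 m/s².
α = a/R = 0.8649/0.203 = 4.260 rad/s².

α ≈ 4.26 rad/s²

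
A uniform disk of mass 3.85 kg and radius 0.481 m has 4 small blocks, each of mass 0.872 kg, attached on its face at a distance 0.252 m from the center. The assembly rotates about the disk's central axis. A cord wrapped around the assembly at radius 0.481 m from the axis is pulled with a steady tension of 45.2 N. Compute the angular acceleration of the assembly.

I_disk = ½MR² = ½(3.85)(0.481)² = 0.4454 kg·m².
I_blocks = 4·m·r² = 4(0.872)(0.252)² = 0.2215 kg·m².
Total I = 0.6669 kg·m².
τ = F r = (45.2)(0.481) = 21.74 N·m.
α = τ/I = 21.74/0.6669 = 32.60 rad/s².

α ≈ 32.6 rad/s²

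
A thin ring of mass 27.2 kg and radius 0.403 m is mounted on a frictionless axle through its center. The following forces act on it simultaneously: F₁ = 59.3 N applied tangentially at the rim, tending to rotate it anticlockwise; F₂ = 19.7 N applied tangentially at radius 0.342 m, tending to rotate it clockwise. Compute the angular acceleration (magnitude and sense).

I = MR² = (27.2)(0.403)² = 4.418 kg·m².
Taking anticlockwise as positive: τ₁ = +(59.3)(0.403) = +23.90 N·m; τ₂ = −(19.7)(0.342) = −6.737 N·m.
Net torque τ = 17.16 N·m.
α = τ/I = 17.16/4.418 = 3.885 rad/s².

α ≈ 3.88 rad/s², anticlockwise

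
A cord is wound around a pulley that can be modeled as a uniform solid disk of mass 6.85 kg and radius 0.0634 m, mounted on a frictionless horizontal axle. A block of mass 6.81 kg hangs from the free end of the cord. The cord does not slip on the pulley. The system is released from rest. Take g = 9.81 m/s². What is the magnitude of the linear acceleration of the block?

a ≈ 6.53 m/s²

I = ½MR² = (1/2)(6.85)(0.0634)² = 0.01377 kg·m².
Block: mg − T = ma. Pulley: TR = Iα. No-slip: a = αR, so T = (I/R²)a = 3.425·a.
Then mg = (m + 3.425)a, so a = (6.81)(9.81)/(6.81 + 3.425) = 6.527 m/s².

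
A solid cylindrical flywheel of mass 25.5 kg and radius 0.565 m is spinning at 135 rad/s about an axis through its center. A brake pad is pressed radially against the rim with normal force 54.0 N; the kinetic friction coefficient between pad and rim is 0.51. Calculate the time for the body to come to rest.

I = ½MR² = (1/2)(25.5)(0.565)² = 4.070 kg·m².
Friction force f = μN = (0.51)(54.0) = 27.54 N at the rim; torque magnitude τ = fR = 15.56 N·m, opposing ω.
|α| = τ/I = 15.56/4.070 = 3.823 rad/s² (deceleration).
0 = ω₀ − |α|t ⇒ t = ω₀/|α| = 135/3.823 = 35.31 s.

t ≈ 35.3 s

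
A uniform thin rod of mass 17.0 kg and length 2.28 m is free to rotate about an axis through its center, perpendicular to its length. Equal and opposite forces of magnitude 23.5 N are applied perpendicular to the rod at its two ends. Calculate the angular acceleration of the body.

I = (1/12)ML² = (1/12)(17.0)(2.28)² = 7.364 kg·m².
The couple gives τ = F·(L/2) + F·(L/2) = F L = (23.5)(2.28) = 53.58 N·m.
From τ = Iα: α = 53.58/7.364 = 7.276 rad/s².

α ≈ 7.28 rad/s²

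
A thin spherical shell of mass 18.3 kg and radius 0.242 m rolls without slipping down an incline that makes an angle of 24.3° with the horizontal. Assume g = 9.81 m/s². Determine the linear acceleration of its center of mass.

a ≈ 2.42 m/s²

Translation along the incline: Mg sinθ − f = Ma.
Rotation about the center: fR = Iα with I = (2/3)MR². No-slip gives a = αR, so f = (I/R²)a = (2/3)M a.
Substituting: Mg sinθ = (1 + 0.6667)Ma, so a = g sinθ/(1 + 0.6667) = (9.81) sin 24.3° / 1.667 = 2.422 m/s².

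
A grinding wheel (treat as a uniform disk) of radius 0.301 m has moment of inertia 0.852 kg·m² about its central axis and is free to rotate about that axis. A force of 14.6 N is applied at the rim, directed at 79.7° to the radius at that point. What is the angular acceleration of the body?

Only the tangential component produces torque: τ = F R sinθ = (14.6)(0.301) sin 79.7° = 4.324 N·m.
From τ = Iα: α = 4.324/0.8520 = 5.075 rad/s².

α ≈ 5.07 rad/s²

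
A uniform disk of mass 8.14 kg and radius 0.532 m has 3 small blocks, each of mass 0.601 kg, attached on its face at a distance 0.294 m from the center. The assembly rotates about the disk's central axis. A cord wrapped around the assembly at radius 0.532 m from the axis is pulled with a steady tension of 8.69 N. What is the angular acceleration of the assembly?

I_disk = ½MR² = ½(8.14)(0.532)² = 1.152 kg·m².
I_blocks = 3·m·r² = 3(0.601)(0.294)² = 0.1558 kg·m².
Total I = 1.308 kg·m².
τ = F r = (8.69)(0.532) = 4.623 N·m.
α = τ/I = 4.623/1.308 = 3.535 rad/s².

α ≈ 3.54 rad/s²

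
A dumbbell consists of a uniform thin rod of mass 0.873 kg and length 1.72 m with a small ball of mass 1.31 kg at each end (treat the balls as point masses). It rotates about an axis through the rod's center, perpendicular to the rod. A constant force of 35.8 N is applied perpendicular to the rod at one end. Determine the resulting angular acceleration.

α ≈ 14.3 rad/s²

I_rod = (1/12)ML² = (1/12)(0.873)(1.72)² = 0.2152 kg·m².
I_balls = 2·m·(L/2)² = 2(1.31)(0.8600)² = 1.938 kg·m².
Total I = 2.153 kg·m².
τ = F·(L/2) = (35.8)(0.860) = 30.79 N·m.
α = τ/I = 30.79/2.153 = 14.30 rad/s².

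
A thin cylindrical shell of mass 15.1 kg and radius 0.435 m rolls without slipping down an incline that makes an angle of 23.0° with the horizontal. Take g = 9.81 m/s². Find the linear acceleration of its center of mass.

Translation along the incline: Mg sinθ − f = Ma.
Rotation about the center: fR = Iα with I = MR². No-slip gives a = αR, so f = (I/R²)a = M a.
Substituting: Mg sinθ = (1 + 1.000)Ma, so a = g sinθ/(1 + 1.000) = (9.81) sin 23.0° / 2.000 = 1.917 m/s².

a ≈ 1.92 m/s²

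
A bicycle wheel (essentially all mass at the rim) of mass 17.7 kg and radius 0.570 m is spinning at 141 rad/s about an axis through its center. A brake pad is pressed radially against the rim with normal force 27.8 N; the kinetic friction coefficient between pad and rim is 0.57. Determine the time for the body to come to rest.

t ≈ 89.8 s

I = MR² = (17.7)(0.570)² = 5.751 kg·m².
Friction force f = μN = (0.57)(27.8) = 15.85 N at the rim; torque magnitude τ = fR = 9.032 N·m, opposing ω.
|α| = τ/I = 9.032/5.751 = 1.571 rad/s² (deceleration).
0 = ω₀ − |α|t ⇒ t = ω₀/|α| = 141/1.571 = 89.77 s.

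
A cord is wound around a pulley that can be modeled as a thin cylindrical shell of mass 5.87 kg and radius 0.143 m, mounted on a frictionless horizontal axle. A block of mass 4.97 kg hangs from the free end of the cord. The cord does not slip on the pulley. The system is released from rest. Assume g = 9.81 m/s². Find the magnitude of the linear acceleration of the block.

a ≈ 4.50 m/s²

I = MR² = (5.87)(0.143)² = 0.1200 kg·m².
Block: mg − T = ma. Pulley: TR = Iα. No-slip: a = αR, so T = (I/R²)a = 5.870·a.
Then mg = (m + 5.870)a, so a = (4.97)(9.81)/(4.97 + 5.870) = 4.498 m/s².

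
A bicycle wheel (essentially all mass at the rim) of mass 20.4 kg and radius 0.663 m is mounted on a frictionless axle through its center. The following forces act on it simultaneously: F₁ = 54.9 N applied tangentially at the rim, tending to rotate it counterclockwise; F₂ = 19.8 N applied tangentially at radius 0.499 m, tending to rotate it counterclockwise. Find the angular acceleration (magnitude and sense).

α ≈ 5.16 rad/s², counterclockwise

I = MR² = (20.4)(0.663)² = 8.967 kg·m².
Taking counterclockwise as positive: τ₁ = +(54.9)(0.663) = +36.40 N·m; τ₂ = +(19.8)(0.499) = +9.880 N·m.
Net torque τ = 46.28 N·m.
α = τ/I = 46.28/8.967 = 5.161 rad/s².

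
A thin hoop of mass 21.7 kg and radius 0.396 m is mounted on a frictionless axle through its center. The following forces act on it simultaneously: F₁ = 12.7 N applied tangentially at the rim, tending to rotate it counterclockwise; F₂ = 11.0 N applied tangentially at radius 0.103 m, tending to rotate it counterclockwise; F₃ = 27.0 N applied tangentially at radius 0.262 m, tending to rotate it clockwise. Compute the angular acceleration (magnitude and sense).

α ≈ 0.268 rad/s², clockwise

I = MR² = (21.7)(0.396)² = 3.403 kg·m².
Taking counterclockwise as positive: τ₁ = +(12.7)(0.396) = +5.029 N·m; τ₂ = +(11.0)(0.103) = +1.133 N·m; τ₃ = −(27.0)(0.262) = −7.074 N·m.
Net torque τ = -0.9118 N·m.
α = τ/I = -0.9118/3.403 = -0.2679 rad/s².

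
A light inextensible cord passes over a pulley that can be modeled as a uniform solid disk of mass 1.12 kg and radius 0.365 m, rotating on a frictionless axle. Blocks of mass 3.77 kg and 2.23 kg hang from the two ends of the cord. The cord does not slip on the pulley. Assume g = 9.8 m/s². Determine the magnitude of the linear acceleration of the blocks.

a ≈ 2.30 m/s²

I = ½MR² = (1/2)(1.12)(0.365)² = 0.07461 kg·m².
Heavier block: m₁g − T₁ = m₁a. Lighter block: T₂ − m₂g = m₂a.
Pulley: (T₁ − T₂)R = Iα = I(a/R), so T₁ − T₂ = (I/R²)a = (1/2)M_p a = 0.5600·a.
Adding the three: (m₁ − m₂)g = (m₁ + m₂ + 0.5600)a, so a = (3.77 − 2.23)(9.8)/(3.77 + 2.23 + 0.5600) = 2.301 m/s².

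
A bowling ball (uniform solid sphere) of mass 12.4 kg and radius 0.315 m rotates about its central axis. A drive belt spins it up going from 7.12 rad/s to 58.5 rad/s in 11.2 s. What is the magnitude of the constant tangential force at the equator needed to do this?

F ≈ 7.17 N

I = (2/5)MR² = (2/5)(12.4)(0.315)² = 0.4922 kg·m².
α = Δω/Δt = (58.5 − 7.12)/11.2 = 4.588 rad/s².
The required torque is τ = Iα = (0.4922)(4.588) = 2.258 N·m.
A tangential force at the equator gives τ = FR, so F = τ/R = 2.258/0.315 = 7.168 N.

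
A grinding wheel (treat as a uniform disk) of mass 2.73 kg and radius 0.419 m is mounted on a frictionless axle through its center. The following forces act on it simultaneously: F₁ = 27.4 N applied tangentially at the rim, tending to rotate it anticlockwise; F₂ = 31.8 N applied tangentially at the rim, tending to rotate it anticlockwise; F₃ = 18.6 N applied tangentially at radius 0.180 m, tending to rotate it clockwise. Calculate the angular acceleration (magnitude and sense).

I = ½MR² = (1/2)(2.73)(0.419)² = 0.2396 kg·m².
Taking anticlockwise as positive: τ₁ = +(27.4)(0.419) = +11.48 N·m; τ₂ = +(31.8)(0.419) = +13.32 N·m; τ₃ = −(18.6)(0.180) = −3.348 N·m.
Net torque τ = 21.46 N·m.
α = τ/I = 21.46/0.2396 = 89.54 rad/s².

α ≈ 89.5 rad/s², anticlockwise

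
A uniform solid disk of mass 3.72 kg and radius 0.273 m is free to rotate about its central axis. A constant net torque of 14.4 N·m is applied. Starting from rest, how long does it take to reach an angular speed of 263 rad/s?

t ≈ 2.53 s

I = ½MR² = (1/2)(3.72)(0.273)² = 0.1386 kg·m².
α = τ/I = 14.4/0.1386 = 103.9 rad/s².
ω = αt ⇒ t = ω/α = 263/103.9 = 2.532 s.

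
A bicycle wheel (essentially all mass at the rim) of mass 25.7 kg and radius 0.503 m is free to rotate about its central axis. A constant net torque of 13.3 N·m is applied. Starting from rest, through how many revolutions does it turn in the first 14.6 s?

I = MR² = (25.7)(0.503)² = 6.502 kg·m².
α = τ/I = 13.3/6.502 = 2.045 rad/s².
θ = ½αt² = ½(2.045)(14.6)² = 218.0 rad.
Revolutions = θ/(2π) = 34.70.

≈ 34.7 revolutions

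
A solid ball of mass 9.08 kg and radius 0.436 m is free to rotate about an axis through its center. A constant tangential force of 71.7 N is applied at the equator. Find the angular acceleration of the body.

I = (2/5)MR² = (2/5)(9.08)(0.436)² = 0.6904 kg·m².
τ = F R = (71.7)(0.436) = 31.26 N·m.
From τ = Iα: α = 31.26/0.6904 = 45.28 rad/s².

α ≈ 45.3 rad/s²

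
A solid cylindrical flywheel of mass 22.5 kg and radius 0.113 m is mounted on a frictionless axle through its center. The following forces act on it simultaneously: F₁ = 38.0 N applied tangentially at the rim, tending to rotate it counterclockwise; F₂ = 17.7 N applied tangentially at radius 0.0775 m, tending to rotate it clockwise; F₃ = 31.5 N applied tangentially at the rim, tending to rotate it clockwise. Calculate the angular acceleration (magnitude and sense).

α ≈ 4.44 rad/s², clockwise

I = ½MR² = (1/2)(22.5)(0.113)² = 0.1437 kg·m².
Taking counterclockwise as positive: τ₁ = +(38.0)(0.113) = +4.294 N·m; τ₂ = −(17.7)(0.0775) = −1.372 N·m; τ₃ = −(31.5)(0.113) = −3.559 N·m.
Net torque τ = -0.6372 N·m.
α = τ/I = -0.6372/0.1437 = -4.436 rad/s².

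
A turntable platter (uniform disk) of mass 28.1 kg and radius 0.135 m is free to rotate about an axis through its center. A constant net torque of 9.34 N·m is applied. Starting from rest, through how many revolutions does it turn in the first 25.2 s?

≈ 1840 revolutions

I = ½MR² = (1/2)(28.1)(0.135)² = 0.2561 kg·m².
α = τ/I = 9.34/0.2561 = 36.48 rad/s².
θ = ½αt² = ½(36.48)(25.2)² = 11580 rad.
Revolutions = θ/(2π) = 1843.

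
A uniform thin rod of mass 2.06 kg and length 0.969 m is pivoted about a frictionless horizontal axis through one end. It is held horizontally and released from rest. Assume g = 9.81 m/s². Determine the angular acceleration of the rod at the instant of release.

About the pivot, I = (1/3)ML² = (1/3)(2.06)(0.969)² = 0.6448 kg·m².
The weight acts at the center, a distance L/2 = 0.4845 m from the pivot; τ = Mg(L/2) = 9.791 N·m.
α = τ/I = 9.791/0.6448 = 15.19 rad/s².

α ≈ 15.2 rad/s²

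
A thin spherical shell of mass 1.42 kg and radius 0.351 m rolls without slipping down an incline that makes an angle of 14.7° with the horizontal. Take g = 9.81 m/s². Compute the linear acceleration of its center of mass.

Translation along the incline: Mg sinθ − f = Ma.
Rotation about the center: fR = Iα with I = (2/3)MR². No-slip gives a = αR, so f = (I/R²)a = (2/3)M a.
Substituting: Mg sinθ = (1 + 0.6667)Ma, so a = g sinθ/(1 + 0.6667) = (9.81) sin 14.7° / 1.667 = 1.494 m/s².

a ≈ 1.49 m/s²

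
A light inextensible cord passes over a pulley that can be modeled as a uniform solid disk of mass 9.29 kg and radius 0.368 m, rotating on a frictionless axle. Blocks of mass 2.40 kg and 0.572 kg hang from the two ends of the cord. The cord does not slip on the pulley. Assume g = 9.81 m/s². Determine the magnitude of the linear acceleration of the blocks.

a ≈ 2.35 m/s²

I = ½MR² = (1/2)(9.29)(0.368)² = 0.6290 kg·m².
Heavier block: m₁g − T₁ = m₁a. Lighter block: T₂ − m₂g = m₂a.
Pulley: (T₁ − T₂)R = Iα = I(a/R), so T₁ − T₂ = (I/R²)a = (1/2)M_p a = 4.645·a.
Adding the three: (m₁ − m₂)g = (m₁ + m₂ + 4.645)a, so a = (2.40 − 0.572)(9.81)/(2.40 + 0.572 + 4.645) = 2.354 m/s².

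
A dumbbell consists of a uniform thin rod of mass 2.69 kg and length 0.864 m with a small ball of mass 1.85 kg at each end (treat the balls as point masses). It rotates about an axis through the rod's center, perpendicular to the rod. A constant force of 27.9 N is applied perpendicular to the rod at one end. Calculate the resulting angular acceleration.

I_rod = (1/12)ML² = (1/12)(2.69)(0.864)² = 0.1673 kg·m².
I_balls = 2·m·(L/2)² = 2(1.85)(0.4320)² = 0.6905 kg·m².
Total I = 0.8578 kg·m².
τ = F·(L/2) = (27.9)(0.432) = 12.05 N·m.
α = τ/I = 12.05/0.8578 = 14.05 rad/s².

α ≈ 14.1 rad/s²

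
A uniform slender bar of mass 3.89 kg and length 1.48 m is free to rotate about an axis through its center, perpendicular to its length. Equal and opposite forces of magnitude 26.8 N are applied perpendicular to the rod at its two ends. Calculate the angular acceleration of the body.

I = (1/12)ML² = (1/12)(3.89)(1.48)² = 0.7101 kg·m².
The couple gives τ = F·(L/2) + F·(L/2) = F L = (26.8)(1.48) = 39.66 N·m.
Newton's second law for rotation, τ = Iα, gives α = τ/I = 39.66/0.7101 = 55.86 rad/s².

α ≈ 55.9 rad/s²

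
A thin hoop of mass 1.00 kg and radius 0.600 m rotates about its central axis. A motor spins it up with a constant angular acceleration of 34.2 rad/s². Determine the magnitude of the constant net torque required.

I = MR² = (1.00)(0.600)² = 0.3600 kg·m².
τ = Iα = (0.3600)(34.20) = 12.31 N·m.

τ ≈ 12.3 N·m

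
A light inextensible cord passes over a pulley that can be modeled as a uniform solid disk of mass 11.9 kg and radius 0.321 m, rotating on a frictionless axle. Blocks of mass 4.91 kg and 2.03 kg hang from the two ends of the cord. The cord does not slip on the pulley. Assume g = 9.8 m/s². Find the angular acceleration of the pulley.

α ≈ 6.82 rad/s²

I = ½MR² = (1/2)(11.9)(0.321)² = 0.6131 kg·m².
Heavier block: m₁g − T₁ = m₁a. Lighter block: T₂ − m₂g = m₂a.
Pulley: (T₁ − T₂)R = Iα = I(a/R), so T₁ − T₂ = (I/R²)a = (1/2)M_p a = 5.950·a.
Adding the three: (m₁ − m₂)g = (m₁ + m₂ + 5.950)a, so a = (4.91 − 2.03)(9.8)/(4.91 + 2.03 + 5.950) = 2.190 m/s².
α = a/R = 2.190/0.321 = 6.821 rad/s².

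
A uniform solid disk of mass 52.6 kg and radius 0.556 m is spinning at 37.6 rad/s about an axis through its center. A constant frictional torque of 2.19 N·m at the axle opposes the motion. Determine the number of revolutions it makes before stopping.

≈ 418 revolutions

I = ½MR² = (1/2)(52.6)(0.556)² = 8.130 kg·m².
The net torque has magnitude 2.19 N·m, opposing ω.
|α| = τ/I = 2.190/8.130 = 0.2694 rad/s² (deceleration).
ω² = ω₀² − 2|α|θ with ω = 0 ⇒ θ = ω₀²/(2|α|) = 2624 rad = 417.7 rev.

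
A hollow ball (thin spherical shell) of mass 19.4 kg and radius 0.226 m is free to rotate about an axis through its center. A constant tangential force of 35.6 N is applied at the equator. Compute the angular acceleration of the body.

α ≈ 12.2 rad/s²

I = (2/3)MR² = (2/3)(19.4)(0.226)² = 0.6606 kg·m².
τ = F R = (35.6)(0.226) = 8.046 N·m.
Newton's second law for rotation, τ = Iα, gives α = τ/I = 8.046/0.6606 = 12.18 rad/s².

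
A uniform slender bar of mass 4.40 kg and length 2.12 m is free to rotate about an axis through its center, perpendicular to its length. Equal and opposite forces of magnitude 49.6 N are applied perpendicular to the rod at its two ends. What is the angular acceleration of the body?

I = (1/12)ML² = (1/12)(4.40)(2.12)² = 1.648 kg·m².
The couple gives τ = F·(L/2) + F·(L/2) = F L = (49.6)(2.12) = 105.2 N·m.
From τ = Iα: α = 105.2/1.648 = 63.81 rad/s².

α ≈ 63.8 rad/s²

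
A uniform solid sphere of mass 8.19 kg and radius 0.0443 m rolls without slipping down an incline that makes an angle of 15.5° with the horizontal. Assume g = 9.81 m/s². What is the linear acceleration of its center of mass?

a ≈ 1.87 m/s²

Translation along the incline: Mg sinθ − f = Ma.
Rotation about the center: fR = Iα with I = (2/5)MR². No-slip gives a = αR, so f = (I/R²)a = (2/5)M a.
Substituting: Mg sinθ = (1 + 0.4000)Ma, so a = g sinθ/(1 + 0.4000) = (9.81) sin 15.5° / 1.400 = 1.873 m/s².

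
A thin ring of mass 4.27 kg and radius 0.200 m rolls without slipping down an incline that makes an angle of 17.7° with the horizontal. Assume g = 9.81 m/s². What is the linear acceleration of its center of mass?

Translation along the incline: Mg sinθ − f = Ma.
Rotation about the center: fR = Iα with I = MR². No-slip gives a = αR, so f = (I/R²)a = M a.
Substituting: Mg sinθ = (1 + 1.000)Ma, so a = g sinθ/(1 + 1.000) = (9.81) sin 17.7° / 2.000 = 1.491 m/s².

a ≈ 1.49 m/s²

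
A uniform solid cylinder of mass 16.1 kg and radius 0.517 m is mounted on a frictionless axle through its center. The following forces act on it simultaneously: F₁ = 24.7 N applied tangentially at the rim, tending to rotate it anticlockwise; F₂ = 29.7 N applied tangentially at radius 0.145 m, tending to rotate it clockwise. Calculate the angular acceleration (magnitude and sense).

α ≈ 3.93 rad/s², anticlockwise

I = ½MR² = (1/2)(16.1)(0.517)² = 2.152 kg·m².
Taking anticlockwise as positive: τ₁ = +(24.7)(0.517) = +12.77 N·m; τ₂ = −(29.7)(0.145) = −4.306 N·m.
Net torque τ = 8.463 N·m.
α = τ/I = 8.463/2.152 = 3.933 rad/s².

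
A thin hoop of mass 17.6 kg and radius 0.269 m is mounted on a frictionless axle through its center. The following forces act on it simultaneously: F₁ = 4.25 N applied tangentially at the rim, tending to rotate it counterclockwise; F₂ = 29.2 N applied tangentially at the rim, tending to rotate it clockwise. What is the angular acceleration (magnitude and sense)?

α ≈ 5.27 rad/s², clockwise

I = MR² = (17.6)(0.269)² = 1.274 kg·m².
Taking counterclockwise as positive: τ₁ = +(4.25)(0.269) = +1.143 N·m; τ₂ = −(29.2)(0.269) = −7.855 N·m.
Net torque τ = -6.712 N·m.
α = τ/I = -6.712/1.274 = -5.270 rad/s².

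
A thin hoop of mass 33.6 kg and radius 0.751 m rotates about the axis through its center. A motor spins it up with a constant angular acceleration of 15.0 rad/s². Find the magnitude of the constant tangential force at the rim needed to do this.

F ≈ 379 N

I = MR² = (33.6)(0.751)² = 18.95 kg·m².
The required torque is τ = Iα = (18.95)(15.00) = 284.3 N·m.
A tangential force at the rim gives τ = FR, so F = τ/R = 284.3/0.751 = 378.5 N.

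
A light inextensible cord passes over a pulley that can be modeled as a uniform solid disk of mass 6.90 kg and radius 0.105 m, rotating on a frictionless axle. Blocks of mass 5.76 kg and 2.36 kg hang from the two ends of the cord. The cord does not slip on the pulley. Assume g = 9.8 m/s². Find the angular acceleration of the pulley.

α ≈ 27.4 rad/s²

I = ½MR² = (1/2)(6.90)(0.105)² = 0.03804 kg·m².
Heavier block: m₁g − T₁ = m₁a. Lighter block: T₂ − m₂g = m₂a.
Pulley: (T₁ − T₂)R = Iα = I(a/R), so T₁ − T₂ = (I/R²)a = (1/2)M_p a = 3.450·a.
Adding the three: (m₁ − m₂)g = (m₁ + m₂ + 3.450)a, so a = (5.76 − 2.36)(9.8)/(5.76 + 2.36 + 3.450) = 2.880 m/s².
α = a/R = 2.880/0.105 = 27.43 rad/s².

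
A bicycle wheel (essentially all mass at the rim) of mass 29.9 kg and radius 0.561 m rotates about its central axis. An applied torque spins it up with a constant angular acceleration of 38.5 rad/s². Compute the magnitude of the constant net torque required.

I = MR² = (29.9)(0.561)² = 9.410 kg·m².
τ = Iα = (9.410)(38.50) = 362.3 N·m.

τ ≈ 362 N·m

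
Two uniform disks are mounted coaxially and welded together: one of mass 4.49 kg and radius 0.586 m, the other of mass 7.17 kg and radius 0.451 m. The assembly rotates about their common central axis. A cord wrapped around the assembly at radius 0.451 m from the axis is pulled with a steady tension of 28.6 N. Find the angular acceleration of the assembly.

I = ½M₁R₁² + ½M₂R₂² = ½(4.49)(0.586)² + ½(7.17)(0.451)² = 1.500 kg·m².
τ = F r = (28.6)(0.451) = 12.90 N·m.
α = τ/I = 12.90/1.500 = 8.598 rad/s².

α ≈ 8.60 rad/s²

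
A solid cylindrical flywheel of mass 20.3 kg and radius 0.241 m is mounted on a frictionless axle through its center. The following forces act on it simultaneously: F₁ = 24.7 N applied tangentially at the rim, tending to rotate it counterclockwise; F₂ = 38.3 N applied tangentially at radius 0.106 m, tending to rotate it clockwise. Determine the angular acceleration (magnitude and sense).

α ≈ 3.21 rad/s², counterclockwise

I = ½MR² = (1/2)(20.3)(0.241)² = 0.5895 kg·m².
Taking counterclockwise as positive: τ₁ = +(24.7)(0.241) = +5.953 N·m; τ₂ = −(38.3)(0.106) = −4.060 N·m.
Net torque τ = 1.893 N·m.
α = τ/I = 1.893/0.5895 = 3.211 rad/s².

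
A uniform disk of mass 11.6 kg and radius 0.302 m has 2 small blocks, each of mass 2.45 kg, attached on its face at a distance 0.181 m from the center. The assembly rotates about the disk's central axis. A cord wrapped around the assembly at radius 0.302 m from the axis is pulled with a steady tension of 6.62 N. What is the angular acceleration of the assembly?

α ≈ 2.90 rad/s²

I_disk = ½MR² = ½(11.6)(0.302)² = 0.5290 kg·m².
I_blocks = 2·m·r² = 2(2.45)(0.181)² = 0.1605 kg·m².
Total I = 0.6895 kg·m².
τ = F r = (6.62)(0.302) = 1.999 N·m.
α = τ/I = 1.999/0.6895 = 2.899 rad/s².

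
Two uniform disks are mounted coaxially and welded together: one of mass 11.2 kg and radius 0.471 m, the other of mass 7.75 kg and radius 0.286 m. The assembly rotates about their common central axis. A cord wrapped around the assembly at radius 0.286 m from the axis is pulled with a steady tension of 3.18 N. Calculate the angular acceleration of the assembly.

I = ½M₁R₁² + ½M₂R₂² = ½(11.2)(0.471)² + ½(7.75)(0.286)² = 1.559 kg·m².
τ = F r = (3.18)(0.286) = 0.9095 N·m.
α = τ/I = 0.9095/1.559 = 0.5833 rad/s².

α ≈ 0.583 rad/s²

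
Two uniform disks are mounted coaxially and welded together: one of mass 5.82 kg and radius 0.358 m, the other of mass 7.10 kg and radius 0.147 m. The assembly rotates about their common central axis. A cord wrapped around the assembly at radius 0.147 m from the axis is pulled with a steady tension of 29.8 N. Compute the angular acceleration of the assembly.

I = ½M₁R₁² + ½M₂R₂² = ½(5.82)(0.358)² + ½(7.10)(0.147)² = 0.4497 kg·m².
τ = F r = (29.8)(0.147) = 4.381 N·m.
α = τ/I = 4.381/0.4497 = 9.742 rad/s².

α ≈ 9.74 rad/s²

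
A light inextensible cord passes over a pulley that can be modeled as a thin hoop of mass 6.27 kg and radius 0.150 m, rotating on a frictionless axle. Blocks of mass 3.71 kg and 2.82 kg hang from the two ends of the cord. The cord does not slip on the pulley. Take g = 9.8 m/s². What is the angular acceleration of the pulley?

α ≈ 4.54 rad/s²

I = MR² = (6.27)(0.150)² = 0.1411 kg·m².
Heavier block: m₁g − T₁ = m₁a. Lighter block: T₂ − m₂g = m₂a.
Pulley: (T₁ − T₂)R = Iα = I(a/R), so T₁ − T₂ = (I/R²)a = 1·M_p a = 6.270·a.
Adding the three: (m₁ − m₂)g = (m₁ + m₂ + 6.270)a, so a = (3.71 − 2.82)(9.8)/(3.71 + 2.82 + 6.270) = 0.6814 m/s².
α = a/R = 0.6814/0.150 = 4.543 rad/s².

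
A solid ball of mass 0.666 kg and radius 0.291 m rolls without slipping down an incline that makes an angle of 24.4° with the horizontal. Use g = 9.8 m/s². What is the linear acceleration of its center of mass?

a ≈ 2.89 m/s²

Translation along the incline: Mg sinθ − f = Ma.
Rotation about the center: fR = Iα with I = (2/5)MR². No-slip gives a = αR, so f = (I/R²)a = (2/5)M a.
Substituting: Mg sinθ = (1 + 0.4000)Ma, so a = g sinθ/(1 + 0.4000) = (9.8) sin 24.4° / 1.400 = 2.892 m/s².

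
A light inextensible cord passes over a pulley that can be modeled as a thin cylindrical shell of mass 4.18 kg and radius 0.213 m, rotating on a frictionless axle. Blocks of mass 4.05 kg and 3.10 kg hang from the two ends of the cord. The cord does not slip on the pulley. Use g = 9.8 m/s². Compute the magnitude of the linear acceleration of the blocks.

a ≈ 0.822 m/s²

I = MR² = (4.18)(0.213)² = 0.1896 kg·m².
Heavier block: m₁g − T₁ = m₁a. Lighter block: T₂ − m₂g = m₂a.
Pulley: (T₁ − T₂)R = Iα = I(a/R), so T₁ − T₂ = (I/R²)a = 1·M_p a = 4.180·a.
Adding the three: (m₁ − m₂)g = (m₁ + m₂ + 4.180)a, so a = (4.05 − 3.10)(9.8)/(4.05 + 3.10 + 4.180) = 0.8217 m/s².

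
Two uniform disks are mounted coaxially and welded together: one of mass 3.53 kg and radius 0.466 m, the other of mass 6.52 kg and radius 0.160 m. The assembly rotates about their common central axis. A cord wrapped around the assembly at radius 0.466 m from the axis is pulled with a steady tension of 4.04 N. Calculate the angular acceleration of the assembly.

I = ½M₁R₁² + ½M₂R₂² = ½(3.53)(0.466)² + ½(6.52)(0.160)² = 0.4667 kg·m².
τ = F r = (4.04)(0.466) = 1.883 N·m.
α = τ/I = 1.883/0.4667 = 4.034 rad/s².

α ≈ 4.03 rad/s²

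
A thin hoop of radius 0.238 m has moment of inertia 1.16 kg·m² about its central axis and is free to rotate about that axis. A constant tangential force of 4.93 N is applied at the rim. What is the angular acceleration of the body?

α ≈ 1.01 rad/s²

τ = F R = (4.93)(0.238) = 1.173 N·m.
From τ = Iα: α = 1.173/1.160 = 1.011 rad/s².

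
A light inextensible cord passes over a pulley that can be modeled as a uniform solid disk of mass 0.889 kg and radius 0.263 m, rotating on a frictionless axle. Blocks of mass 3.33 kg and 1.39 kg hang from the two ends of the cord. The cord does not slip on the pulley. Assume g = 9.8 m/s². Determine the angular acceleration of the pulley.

α ≈ 14.0 rad/s²

I = ½MR² = (1/2)(0.889)(0.263)² = 0.03075 kg·m².
Heavier block: m₁g − T₁ = m₁a. Lighter block: T₂ − m₂g = m₂a.
Pulley: (T₁ − T₂)R = Iα = I(a/R), so T₁ − T₂ = (I/R²)a = (1/2)M_p a = 0.4445·a.
Adding the three: (m₁ − m₂)g = (m₁ + m₂ + 0.4445)a, so a = (3.33 − 1.39)(9.8)/(3.33 + 1.39 + 0.4445) = 3.681 m/s².
α = a/R = 3.681/0.263 = 14.00 rad/s².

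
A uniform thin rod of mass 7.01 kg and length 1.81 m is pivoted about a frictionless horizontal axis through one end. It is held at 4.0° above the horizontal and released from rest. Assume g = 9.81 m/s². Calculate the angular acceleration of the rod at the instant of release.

About the pivot, I = (1/3)ML² = (1/3)(7.01)(1.81)² = 7.655 kg·m².
The weight acts at the center, a distance L/2 = 0.9050 m from the pivot; τ = Mg(L/2) cos 4.0° = 62.08 N·m.
α = τ/I = 62.08/7.655 = 8.110 rad/s².

α ≈ 8.11 rad/s²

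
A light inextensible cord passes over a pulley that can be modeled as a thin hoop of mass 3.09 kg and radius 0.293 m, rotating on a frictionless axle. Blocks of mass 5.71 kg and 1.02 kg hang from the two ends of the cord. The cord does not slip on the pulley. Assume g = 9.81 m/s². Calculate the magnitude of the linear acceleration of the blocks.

I = MR² = (3.09)(0.293)² = 0.2653 kg·m².
Heavier block: m₁g − T₁ = m₁a. Lighter block: T₂ − m₂g = m₂a.
Pulley: (T₁ − T₂)R = Iα = I(a/R), so T₁ − T₂ = (I/R²)a = 1·M_p a = 3.090·a.
Adding the three: (m₁ − m₂)g = (m₁ + m₂ + 3.090)a, so a = (5.71 − 1.02)(9.81)/(5.71 + 1.02 + 3.090) = 4.685 m/s².

a ≈ 4.69 m/s²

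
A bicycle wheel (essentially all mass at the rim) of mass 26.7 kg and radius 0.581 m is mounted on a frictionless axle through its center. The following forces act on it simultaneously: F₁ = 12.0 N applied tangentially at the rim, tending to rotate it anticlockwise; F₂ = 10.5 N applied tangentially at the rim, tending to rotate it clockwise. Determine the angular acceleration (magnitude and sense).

α ≈ 0.0967 rad/s², anticlockwise

I = MR² = (26.7)(0.581)² = 9.013 kg·m².
Taking anticlockwise as positive: τ₁ = +(12.0)(0.581) = +6.972 N·m; τ₂ = −(10.5)(0.581) = −6.100 N·m.
Net torque τ = 0.8715 N·m.
α = τ/I = 0.8715/9.013 = 0.09669 rad/s².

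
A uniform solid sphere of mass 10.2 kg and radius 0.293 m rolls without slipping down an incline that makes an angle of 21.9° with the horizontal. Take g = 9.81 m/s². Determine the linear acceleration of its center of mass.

Translation along the incline: Mg sinθ − f = Ma.
Rotation about the center: fR = Iα with I = (2/5)MR². No-slip gives a = αR, so f = (I/R²)a = (2/5)M a.
Substituting: Mg sinθ = (1 + 0.4000)Ma, so a = g sinθ/(1 + 0.4000) = (9.81) sin 21.9° / 1.400 = 2.614 m/s².

a ≈ 2.61 m/s²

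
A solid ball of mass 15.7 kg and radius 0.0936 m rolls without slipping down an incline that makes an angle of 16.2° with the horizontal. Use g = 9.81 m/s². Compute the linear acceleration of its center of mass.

Translation along the incline: Mg sinθ − f = Ma.
Rotation about the center: fR = Iα with I = (2/5)MR². No-slip gives a = αR, so f = (I/R²)a = (2/5)M a.
Substituting: Mg sinθ = (1 + 0.4000)Ma, so a = g sinθ/(1 + 0.4000) = (9.81) sin 16.2° / 1.400 = 1.955 m/s².

a ≈ 1.95 m/s²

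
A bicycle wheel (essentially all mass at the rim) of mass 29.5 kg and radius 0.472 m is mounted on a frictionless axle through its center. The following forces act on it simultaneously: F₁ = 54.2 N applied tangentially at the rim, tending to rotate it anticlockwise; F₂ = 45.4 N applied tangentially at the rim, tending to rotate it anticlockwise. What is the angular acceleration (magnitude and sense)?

I = MR² = (29.5)(0.472)² = 6.572 kg·m².
Taking anticlockwise as positive: τ₁ = +(54.2)(0.472) = +25.58 N·m; τ₂ = +(45.4)(0.472) = +21.43 N·m.
Net torque τ = 47.01 N·m.
α = τ/I = 47.01/6.572 = 7.153 rad/s².

α ≈ 7.15 rad/s², anticlockwise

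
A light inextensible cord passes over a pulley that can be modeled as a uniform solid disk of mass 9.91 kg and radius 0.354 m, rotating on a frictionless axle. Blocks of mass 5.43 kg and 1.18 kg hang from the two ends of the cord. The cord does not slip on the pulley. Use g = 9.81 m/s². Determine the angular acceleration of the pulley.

I = ½MR² = (1/2)(9.91)(0.354)² = 0.6209 kg·m².
Heavier block: m₁g − T₁ = m₁a. Lighter block: T₂ − m₂g = m₂a.
Pulley: (T₁ − T₂)R = Iα = I(a/R), so T₁ − T₂ = (I/R²)a = (1/2)M_p a = 4.955·a.
Adding the three: (m₁ − m₂)g = (m₁ + m₂ + 4.955)a, so a = (5.43 − 1.18)(9.81)/(5.43 + 1.18 + 4.955) = 3.605 m/s².
α = a/R = 3.605/0.354 = 10.18 rad/s².

α ≈ 10.2 rad/s²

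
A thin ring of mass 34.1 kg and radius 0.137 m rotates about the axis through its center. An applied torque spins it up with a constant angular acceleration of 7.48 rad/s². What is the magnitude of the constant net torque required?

τ ≈ 4.79 N·m

I = MR² = (34.1)(0.137)² = 0.6400 kg·m².
τ = Iα = (0.6400)(7.480) = 4.787 N·m.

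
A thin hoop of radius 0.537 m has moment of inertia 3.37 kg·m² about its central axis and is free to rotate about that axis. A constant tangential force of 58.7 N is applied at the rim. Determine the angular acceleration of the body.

α ≈ 9.35 rad/s²

τ = F R = (58.7)(0.537) = 31.52 N·m.
From τ = Iα: α = 31.52/3.370 = 9.354 rad/s².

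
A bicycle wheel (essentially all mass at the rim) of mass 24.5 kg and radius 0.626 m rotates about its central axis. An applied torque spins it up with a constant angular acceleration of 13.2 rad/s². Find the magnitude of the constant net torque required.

I = MR² = (24.5)(0.626)² = 9.601 kg·m².
τ = Iα = (9.601)(13.20) = 126.7 N·m.

τ ≈ 127 N·m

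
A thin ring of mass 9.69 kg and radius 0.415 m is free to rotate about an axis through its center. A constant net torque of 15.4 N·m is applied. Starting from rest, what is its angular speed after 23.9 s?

I = MR² = (9.69)(0.415)² = 1.669 kg·m².
α = τ/I = 15.4/1.669 = 9.228 rad/s².
ω = ω₀ + αt = 0 + (9.228)(23.9) = 220.5 rad/s.

ω ≈ 221 rad/s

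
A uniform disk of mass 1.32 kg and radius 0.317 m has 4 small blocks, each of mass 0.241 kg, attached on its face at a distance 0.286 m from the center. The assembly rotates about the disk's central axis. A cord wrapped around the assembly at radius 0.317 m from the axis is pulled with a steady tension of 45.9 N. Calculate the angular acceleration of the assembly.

α ≈ 100 rad/s²

I_disk = ½MR² = ½(1.32)(0.317)² = 0.06632 kg·m².
I_blocks = 4·m·r² = 4(0.241)(0.286)² = 0.07885 kg·m².
Total I = 0.1452 kg·m².
τ = F r = (45.9)(0.317) = 14.55 N·m.
α = τ/I = 14.55/0.1452 = 100.2 rad/s².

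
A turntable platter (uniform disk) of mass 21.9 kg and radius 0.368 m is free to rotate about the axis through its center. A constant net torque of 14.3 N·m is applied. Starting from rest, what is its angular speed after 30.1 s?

I = ½MR² = (1/2)(21.9)(0.368)² = 1.483 kg·m².
α = τ/I = 14.3/1.483 = 9.643 rad/s².
ω = ω₀ + αt = 0 + (9.643)(30.1) = 290.3 rad/s.

ω ≈ 290 rad/s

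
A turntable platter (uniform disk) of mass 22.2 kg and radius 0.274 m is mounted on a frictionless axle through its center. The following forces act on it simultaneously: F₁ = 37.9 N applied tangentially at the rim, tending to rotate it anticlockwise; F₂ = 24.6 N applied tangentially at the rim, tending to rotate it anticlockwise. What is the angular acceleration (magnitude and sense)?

α ≈ 20.5 rad/s², anticlockwise

I = ½MR² = (1/2)(22.2)(0.274)² = 0.8333 kg·m².
Taking anticlockwise as positive: τ₁ = +(37.9)(0.274) = +10.38 N·m; τ₂ = +(24.6)(0.274) = +6.740 N·m.
Net torque τ = 17.12 N·m.
α = τ/I = 17.12/0.8333 = 20.55 rad/s².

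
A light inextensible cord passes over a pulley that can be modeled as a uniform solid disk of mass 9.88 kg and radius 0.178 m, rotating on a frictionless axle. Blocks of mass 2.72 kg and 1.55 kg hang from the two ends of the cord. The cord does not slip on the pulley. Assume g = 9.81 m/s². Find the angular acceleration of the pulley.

α ≈ 7.00 rad/s²

I = ½MR² = (1/2)(9.88)(0.178)² = 0.1565 kg·m².
Heavier block: m₁g − T₁ = m₁a. Lighter block: T₂ − m₂g = m₂a.
Pulley: (T₁ − T₂)R = Iα = I(a/R), so T₁ − T₂ = (I/R²)a = (1/2)M_p a = 4.940·a.
Adding the three: (m₁ − m₂)g = (m₁ + m₂ + 4.940)a, so a = (2.72 − 1.55)(9.81)/(2.72 + 1.55 + 4.940) = 1.246 m/s².
α = a/R = 1.246/0.178 = 7.001 rad/s².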